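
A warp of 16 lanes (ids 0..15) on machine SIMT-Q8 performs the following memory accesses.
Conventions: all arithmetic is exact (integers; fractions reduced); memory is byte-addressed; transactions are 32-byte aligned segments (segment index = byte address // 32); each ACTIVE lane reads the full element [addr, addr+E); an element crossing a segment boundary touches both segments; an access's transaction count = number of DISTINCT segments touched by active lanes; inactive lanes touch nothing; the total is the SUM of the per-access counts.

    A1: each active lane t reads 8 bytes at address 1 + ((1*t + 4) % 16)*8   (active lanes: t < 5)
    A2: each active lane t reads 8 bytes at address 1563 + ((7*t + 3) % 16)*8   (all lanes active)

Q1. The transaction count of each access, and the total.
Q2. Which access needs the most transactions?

A1: 2 transactions
A2: 5 transactions

Answer: 2,5; total 7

Answer: A2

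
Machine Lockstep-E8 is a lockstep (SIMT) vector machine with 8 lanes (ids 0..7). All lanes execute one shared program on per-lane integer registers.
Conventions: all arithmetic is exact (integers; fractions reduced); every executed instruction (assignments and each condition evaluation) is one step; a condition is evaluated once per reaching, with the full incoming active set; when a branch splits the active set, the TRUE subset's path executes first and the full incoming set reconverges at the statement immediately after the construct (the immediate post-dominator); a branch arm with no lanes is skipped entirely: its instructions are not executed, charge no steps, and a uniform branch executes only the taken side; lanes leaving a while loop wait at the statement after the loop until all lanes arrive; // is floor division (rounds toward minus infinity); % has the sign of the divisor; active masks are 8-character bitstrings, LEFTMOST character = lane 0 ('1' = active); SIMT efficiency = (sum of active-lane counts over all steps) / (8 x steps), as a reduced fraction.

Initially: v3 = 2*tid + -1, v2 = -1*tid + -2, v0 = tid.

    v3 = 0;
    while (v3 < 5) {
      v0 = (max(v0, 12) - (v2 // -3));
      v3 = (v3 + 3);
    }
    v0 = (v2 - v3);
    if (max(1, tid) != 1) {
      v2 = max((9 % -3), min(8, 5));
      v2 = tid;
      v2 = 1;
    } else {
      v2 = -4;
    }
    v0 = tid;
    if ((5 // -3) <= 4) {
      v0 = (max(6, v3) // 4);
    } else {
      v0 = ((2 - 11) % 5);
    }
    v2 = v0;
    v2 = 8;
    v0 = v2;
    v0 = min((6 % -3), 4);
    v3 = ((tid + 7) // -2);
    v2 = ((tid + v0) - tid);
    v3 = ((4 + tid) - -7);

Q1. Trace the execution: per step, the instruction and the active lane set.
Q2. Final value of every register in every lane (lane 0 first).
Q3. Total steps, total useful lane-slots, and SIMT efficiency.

step 0: v3 <- 0                      11111111
step 1: eval (v3 < 5)                11111111
step 2: v0 <- (max(v0, 12) - (v2 // -3)) 11111111
step 3: v3 <- (v3 + 3)               11111111
step 4: eval (v3 < 5)                11111111
step 5: v0 <- (max(v0, 12) - (v2 // -3)) 11111111
step 6: v3 <- (v3 + 3)               11111111
step 7: eval (v3 < 5)                11111111
step 8: v0 <- (v2 - v3)              11111111
step 9: eval (max(1, tid) != 1)      11111111
step 10: v2 <- max((9 % -3), min(8, 5)) 00111111
step 11: v2 <- tid                    00111111
step 12: v2 <- 1                      00111111
step 13: v2 <- -4                     11000000
step 14: v0 <- tid                    11111111
step 15: eval ((5 // -3) <= 4)        11111111
step 16: v0 <- (max(6, v3) // 4)      11111111
step 17: v2 <- v0                     11111111
step 18: v2 <- 8                      11111111
step 19: v0 <- v2                     11111111
step 20: v0 <- min((6 % -3), 4)       11111111
step 21: v3 <- ((tid + 7) // -2)      11111111
step 22: v2 <- ((tid + v0) - tid)     11111111
step 23: v3 <- ((4 + tid) - -7)       11111111

Answer: 24 steps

v3: 11,12,13,14,15,16,17,18
v2: 0,0,0,0,0,0,0,0
v0: 0,0,0,0,0,0,0,0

steps = 24; useful = 180; efficiency = 180/192 = 15/16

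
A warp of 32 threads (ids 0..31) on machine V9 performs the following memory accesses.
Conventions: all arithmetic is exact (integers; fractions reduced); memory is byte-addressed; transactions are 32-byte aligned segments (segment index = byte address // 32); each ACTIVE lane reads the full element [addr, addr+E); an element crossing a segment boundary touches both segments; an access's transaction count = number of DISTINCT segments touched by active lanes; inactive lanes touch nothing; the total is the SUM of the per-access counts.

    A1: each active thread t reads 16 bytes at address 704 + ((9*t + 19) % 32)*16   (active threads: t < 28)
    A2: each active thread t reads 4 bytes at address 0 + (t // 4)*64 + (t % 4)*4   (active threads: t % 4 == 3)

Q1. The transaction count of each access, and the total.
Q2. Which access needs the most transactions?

A1: 16 transactions
A2: 8 transactions

Answer: 16,8; total 24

Answer: A1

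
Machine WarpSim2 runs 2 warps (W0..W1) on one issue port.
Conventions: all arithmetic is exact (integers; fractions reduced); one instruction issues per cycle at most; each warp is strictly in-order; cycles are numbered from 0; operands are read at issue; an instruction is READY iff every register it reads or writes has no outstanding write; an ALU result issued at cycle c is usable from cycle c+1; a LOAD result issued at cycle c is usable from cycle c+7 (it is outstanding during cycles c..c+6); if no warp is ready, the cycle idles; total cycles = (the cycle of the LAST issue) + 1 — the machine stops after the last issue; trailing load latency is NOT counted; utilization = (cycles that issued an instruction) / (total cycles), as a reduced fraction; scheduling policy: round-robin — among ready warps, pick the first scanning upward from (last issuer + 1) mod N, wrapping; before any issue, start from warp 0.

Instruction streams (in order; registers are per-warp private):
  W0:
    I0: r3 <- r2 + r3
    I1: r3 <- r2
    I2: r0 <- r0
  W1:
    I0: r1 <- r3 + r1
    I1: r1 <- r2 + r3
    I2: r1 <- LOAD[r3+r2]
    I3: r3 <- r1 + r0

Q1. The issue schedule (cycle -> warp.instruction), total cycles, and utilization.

cycle 0: W0.I0
cycle 1: W1.I0
cycle 2: W0.I1
cycle 3: W1.I1
cycle 4: W0.I2
cycle 5: W1.I2
cycle 6: idle
cycle 7: idle
cycle 8: idle
cycle 9: idle
cycle 10: idle
cycle 11: idle
cycle 12: W1.I3

Answer: 13 cycles, utilization 7/13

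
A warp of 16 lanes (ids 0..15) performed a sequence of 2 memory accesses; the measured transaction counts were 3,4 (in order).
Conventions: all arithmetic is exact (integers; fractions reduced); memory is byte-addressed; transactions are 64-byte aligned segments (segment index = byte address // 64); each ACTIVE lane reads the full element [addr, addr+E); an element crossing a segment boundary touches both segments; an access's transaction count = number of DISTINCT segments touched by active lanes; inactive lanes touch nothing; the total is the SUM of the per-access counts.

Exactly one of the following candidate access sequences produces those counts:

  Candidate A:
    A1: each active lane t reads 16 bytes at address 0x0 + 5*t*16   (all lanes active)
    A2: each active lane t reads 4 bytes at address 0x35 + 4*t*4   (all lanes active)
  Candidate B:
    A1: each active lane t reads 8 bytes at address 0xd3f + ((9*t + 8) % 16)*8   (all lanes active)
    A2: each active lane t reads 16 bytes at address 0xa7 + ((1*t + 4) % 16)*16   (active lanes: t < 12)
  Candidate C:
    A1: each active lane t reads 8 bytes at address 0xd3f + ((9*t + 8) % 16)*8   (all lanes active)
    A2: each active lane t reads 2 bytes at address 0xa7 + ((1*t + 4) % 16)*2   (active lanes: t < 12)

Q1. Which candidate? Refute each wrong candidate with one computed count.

A: A1 gives 16 transactions, not 3
C: A2 gives 2 transactions, not 4
B: all counts match (3,4)

Answer: B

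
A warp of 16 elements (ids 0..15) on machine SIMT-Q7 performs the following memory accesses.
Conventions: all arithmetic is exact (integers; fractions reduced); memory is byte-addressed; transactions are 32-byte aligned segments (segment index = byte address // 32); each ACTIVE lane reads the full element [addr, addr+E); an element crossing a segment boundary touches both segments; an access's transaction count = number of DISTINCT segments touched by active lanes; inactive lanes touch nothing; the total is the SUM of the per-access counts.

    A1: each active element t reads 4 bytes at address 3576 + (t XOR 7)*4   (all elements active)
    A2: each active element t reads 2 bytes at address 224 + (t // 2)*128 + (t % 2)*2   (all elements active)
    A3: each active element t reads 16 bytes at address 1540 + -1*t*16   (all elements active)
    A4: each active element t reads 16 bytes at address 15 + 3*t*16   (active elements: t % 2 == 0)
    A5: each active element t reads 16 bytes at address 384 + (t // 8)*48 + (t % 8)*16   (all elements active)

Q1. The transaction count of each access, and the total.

A1: 3 transactions
A2: 8 transactions
A3: 9 transactions
A4: 8 transactions
A5: 6 transactions

Answer: 3,8,9,8,6; total 34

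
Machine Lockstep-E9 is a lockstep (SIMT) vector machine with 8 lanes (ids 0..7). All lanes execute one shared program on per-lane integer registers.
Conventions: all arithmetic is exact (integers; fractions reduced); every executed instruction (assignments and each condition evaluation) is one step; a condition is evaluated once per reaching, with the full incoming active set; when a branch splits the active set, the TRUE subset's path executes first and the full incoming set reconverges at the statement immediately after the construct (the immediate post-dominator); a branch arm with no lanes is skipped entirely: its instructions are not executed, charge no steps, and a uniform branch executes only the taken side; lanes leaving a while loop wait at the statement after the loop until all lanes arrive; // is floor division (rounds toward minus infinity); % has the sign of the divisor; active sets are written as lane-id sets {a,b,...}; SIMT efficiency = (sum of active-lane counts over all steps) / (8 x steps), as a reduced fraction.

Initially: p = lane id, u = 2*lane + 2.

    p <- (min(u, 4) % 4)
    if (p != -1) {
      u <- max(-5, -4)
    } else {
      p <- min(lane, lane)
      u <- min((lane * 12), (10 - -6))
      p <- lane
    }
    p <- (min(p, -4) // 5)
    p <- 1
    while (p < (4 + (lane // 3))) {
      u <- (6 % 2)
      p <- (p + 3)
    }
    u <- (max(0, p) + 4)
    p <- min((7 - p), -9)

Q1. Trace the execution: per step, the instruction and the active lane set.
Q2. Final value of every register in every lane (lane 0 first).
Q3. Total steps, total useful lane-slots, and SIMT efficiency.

step 0: p <- (min(u, 4) % 4)         {0,1,2,3,4,5,6,7}
step 1: eval (p != -1)               {0,1,2,3,4,5,6,7}
step 2: u <- max(-5, -4)             {0,1,2,3,4,5,6,7}
step 3: p <- (min(p, -4) // 5)       {0,1,2,3,4,5,6,7}
step 4: p <- 1                       {0,1,2,3,4,5,6,7}
step 5: eval (p < (4 + (lane // 3))) {0,1,2,3,4,5,6,7}
step 6: u <- (6 % 2)                 {0,1,2,3,4,5,6,7}
step 7: p <- (p + 3)                 {0,1,2,3,4,5,6,7}
step 8: eval (p < (4 + (lane // 3))) {0,1,2,3,4,5,6,7}
step 9: u <- (6 % 2)                 {3,4,5,6,7}
step 10: p <- (p + 3)                 {3,4,5,6,7}
step 11: eval (p < (4 + (lane // 3))) {3,4,5,6,7}
step 12: u <- (max(0, p) + 4)         {0,1,2,3,4,5,6,7}
step 13: p <- min((7 - p), -9)        {0,1,2,3,4,5,6,7}

Answer: 14 steps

p: -9,-9,-9,-9,-9,-9,-9,-9
u: 8,8,8,11,11,11,11,11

steps = 14; useful = 103; efficiency = 103/112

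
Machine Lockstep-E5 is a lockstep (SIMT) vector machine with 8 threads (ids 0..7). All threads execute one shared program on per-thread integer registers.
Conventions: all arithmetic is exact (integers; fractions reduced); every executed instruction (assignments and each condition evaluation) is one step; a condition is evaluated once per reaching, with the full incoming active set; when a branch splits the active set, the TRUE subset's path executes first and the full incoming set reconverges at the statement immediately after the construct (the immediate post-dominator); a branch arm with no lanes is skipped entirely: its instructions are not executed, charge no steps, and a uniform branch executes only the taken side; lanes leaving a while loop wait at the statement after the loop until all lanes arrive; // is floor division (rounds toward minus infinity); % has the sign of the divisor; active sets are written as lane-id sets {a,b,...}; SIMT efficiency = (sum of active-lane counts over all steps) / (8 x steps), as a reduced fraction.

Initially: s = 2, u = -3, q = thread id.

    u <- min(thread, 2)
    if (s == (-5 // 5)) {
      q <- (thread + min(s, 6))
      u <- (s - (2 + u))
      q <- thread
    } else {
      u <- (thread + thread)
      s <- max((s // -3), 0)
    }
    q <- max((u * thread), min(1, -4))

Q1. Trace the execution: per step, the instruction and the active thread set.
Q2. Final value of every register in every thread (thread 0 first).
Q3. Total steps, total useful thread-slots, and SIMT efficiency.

step 0: u <- min(thread, 2)          {0,1,2,3,4,5,6,7}
step 1: eval (s == (-5 // 5))        {0,1,2,3,4,5,6,7}
step 2: u <- (thread + thread)       {0,1,2,3,4,5,6,7}
step 3: s <- max((s // -3), 0)       {0,1,2,3,4,5,6,7}
step 4: q <- max((u * thread), min(1, -4)) {0,1,2,3,4,5,6,7}

Answer: 5 steps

s: 0,0,0,0,0,0,0,0
u: 0,2,4,6,8,10,12,14
q: 0,2,8,18,32,50,72,98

steps = 5; useful = 40; efficiency = 40/40 = 1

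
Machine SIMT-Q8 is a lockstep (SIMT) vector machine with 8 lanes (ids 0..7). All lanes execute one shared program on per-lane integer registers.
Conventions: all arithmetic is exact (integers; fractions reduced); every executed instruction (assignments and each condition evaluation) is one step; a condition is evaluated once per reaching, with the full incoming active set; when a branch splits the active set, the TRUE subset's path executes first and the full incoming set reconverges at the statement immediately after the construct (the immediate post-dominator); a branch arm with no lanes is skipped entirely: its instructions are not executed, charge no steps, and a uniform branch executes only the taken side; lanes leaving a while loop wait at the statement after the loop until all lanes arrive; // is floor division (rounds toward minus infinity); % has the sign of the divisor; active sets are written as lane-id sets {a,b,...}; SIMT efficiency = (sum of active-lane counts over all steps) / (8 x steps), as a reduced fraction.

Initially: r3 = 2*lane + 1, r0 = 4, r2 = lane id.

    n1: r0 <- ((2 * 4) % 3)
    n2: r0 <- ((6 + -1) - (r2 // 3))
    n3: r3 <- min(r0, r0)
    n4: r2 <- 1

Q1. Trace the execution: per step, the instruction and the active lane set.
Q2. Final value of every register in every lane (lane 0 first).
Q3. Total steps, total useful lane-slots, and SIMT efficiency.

step 0: r0 <- ((2 * 4) % 3)          {0,1,2,3,4,5,6,7}
step 1: r0 <- ((6 + -1) - (r2 // 3)) {0,1,2,3,4,5,6,7}
step 2: r3 <- min(r0, r0)            {0,1,2,3,4,5,6,7}
step 3: r2 <- 1                      {0,1,2,3,4,5,6,7}

Answer: 4 steps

r3: 5,5,5,4,4,4,3,3
r0: 5,5,5,4,4,4,3,3
r2: 1,1,1,1,1,1,1,1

steps = 4; useful = 32; efficiency = 32/32 = 1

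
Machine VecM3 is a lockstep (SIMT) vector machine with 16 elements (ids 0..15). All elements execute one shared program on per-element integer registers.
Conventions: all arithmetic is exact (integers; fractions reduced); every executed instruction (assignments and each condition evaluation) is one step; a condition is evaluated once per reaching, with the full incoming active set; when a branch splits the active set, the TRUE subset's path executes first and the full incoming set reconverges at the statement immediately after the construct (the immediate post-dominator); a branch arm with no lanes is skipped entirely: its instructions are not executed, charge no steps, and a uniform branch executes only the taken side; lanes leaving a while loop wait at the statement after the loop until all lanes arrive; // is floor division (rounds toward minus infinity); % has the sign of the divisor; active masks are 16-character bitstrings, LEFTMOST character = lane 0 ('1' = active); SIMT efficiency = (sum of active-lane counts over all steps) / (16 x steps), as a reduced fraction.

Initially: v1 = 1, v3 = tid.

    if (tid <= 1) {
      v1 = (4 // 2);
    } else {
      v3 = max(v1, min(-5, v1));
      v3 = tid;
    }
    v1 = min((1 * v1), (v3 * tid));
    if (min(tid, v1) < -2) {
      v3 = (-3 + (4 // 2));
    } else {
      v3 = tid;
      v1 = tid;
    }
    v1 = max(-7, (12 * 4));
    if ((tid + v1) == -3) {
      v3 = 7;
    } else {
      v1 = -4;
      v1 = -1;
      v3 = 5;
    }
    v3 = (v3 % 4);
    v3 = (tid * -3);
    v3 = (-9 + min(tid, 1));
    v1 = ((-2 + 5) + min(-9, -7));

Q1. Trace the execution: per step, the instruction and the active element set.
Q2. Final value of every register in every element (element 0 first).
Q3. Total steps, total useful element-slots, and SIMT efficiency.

step 0: eval (tid <= 1)              1111111111111111
step 1: v1 <- (4 // 2)               1100000000000000
step 2: v3 <- max(v1, min(-5, v1))   0011111111111111
step 3: v3 <- tid                    0011111111111111
step 4: v1 <- min((1 * v1), (v3 * tid)) 1111111111111111
step 5: eval (min(tid, v1) < -2)     1111111111111111
step 6: v3 <- tid                    1111111111111111
step 7: v1 <- tid                    1111111111111111
step 8: v1 <- max(-7, (12 * 4))      1111111111111111
step 9: eval ((tid + v1) == -3)      1111111111111111
step 10: v1 <- -4                     1111111111111111
step 11: v1 <- -1                     1111111111111111
step 12: v3 <- 5                      1111111111111111
step 13: v3 <- (v3 % 4)               1111111111111111
step 14: v3 <- (tid * -3)             1111111111111111
step 15: v3 <- (-9 + min(tid, 1))     1111111111111111
step 16: v1 <- ((-2 + 5) + min(-9, -7)) 1111111111111111

Answer: 17 steps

v1: -6,-6,-6,-6,-6,-6,-6,-6,-6,-6,-6,-6,-6,-6,-6,-6
v3: -9,-8,-8,-8,-8,-8,-8,-8,-8,-8,-8,-8,-8,-8,-8,-8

steps = 17; useful = 254; efficiency = 254/272 = 127/136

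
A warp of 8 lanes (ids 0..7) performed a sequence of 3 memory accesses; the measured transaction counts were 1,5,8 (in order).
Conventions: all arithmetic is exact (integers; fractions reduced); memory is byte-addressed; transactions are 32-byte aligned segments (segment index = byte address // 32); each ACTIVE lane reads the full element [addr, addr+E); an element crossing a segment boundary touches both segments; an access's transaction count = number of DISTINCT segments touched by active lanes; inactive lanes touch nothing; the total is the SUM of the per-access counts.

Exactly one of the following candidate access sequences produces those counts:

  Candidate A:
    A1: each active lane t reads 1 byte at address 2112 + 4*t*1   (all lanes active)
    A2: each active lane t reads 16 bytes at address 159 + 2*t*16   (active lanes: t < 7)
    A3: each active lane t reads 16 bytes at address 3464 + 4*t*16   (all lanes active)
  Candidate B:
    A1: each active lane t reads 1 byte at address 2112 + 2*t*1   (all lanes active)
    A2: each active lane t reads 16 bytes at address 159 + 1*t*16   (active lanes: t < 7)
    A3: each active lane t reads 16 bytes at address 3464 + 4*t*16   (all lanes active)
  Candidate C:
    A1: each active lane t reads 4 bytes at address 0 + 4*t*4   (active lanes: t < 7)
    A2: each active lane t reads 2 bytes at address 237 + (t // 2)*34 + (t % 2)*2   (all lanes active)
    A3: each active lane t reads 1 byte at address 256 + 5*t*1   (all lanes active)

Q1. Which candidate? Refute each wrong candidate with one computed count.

A: A2 gives 8 transactions, not 5
C: A1 gives 4 transactions, not 1
B: all counts match (1,5,8)

Answer: B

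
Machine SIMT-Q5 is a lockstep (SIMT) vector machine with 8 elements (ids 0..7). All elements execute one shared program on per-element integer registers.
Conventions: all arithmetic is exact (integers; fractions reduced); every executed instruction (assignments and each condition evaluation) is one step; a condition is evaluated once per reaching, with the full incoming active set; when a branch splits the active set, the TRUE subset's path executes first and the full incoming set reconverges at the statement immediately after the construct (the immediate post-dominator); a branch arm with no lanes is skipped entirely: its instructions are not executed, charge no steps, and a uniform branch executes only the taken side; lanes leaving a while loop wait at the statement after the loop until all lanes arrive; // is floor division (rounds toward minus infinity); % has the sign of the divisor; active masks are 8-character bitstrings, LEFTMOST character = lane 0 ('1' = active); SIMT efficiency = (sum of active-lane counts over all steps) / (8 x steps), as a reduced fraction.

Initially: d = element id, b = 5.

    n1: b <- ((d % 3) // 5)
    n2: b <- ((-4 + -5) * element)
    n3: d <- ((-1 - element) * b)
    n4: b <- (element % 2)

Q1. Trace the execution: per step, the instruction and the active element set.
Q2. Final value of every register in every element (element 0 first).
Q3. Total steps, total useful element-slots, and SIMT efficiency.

step 0: b <- ((d % 3) // 5)          11111111
step 1: b <- ((-4 + -5) * element)   11111111
step 2: d <- ((-1 - element) * b)    11111111
step 3: b <- (element % 2)           11111111

Answer: 4 steps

d: 0,18,54,108,180,270,378,504
b: 0,1,0,1,0,1,0,1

steps = 4; useful = 32; efficiency = 32/32 = 1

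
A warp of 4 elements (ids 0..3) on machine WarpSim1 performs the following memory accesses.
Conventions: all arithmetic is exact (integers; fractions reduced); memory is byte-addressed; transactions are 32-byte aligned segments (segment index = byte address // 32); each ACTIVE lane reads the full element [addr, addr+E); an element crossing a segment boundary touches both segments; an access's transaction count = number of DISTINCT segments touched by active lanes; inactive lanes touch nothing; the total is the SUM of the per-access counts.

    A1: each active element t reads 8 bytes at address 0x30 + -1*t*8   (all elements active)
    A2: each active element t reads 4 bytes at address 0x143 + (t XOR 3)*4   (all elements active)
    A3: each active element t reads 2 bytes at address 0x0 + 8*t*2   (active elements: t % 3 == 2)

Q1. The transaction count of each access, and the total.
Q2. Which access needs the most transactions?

A1: 2 transactions
A2: 1 transaction
A3: 1 transaction

Answer: 2,1,1; total 4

Answer: A1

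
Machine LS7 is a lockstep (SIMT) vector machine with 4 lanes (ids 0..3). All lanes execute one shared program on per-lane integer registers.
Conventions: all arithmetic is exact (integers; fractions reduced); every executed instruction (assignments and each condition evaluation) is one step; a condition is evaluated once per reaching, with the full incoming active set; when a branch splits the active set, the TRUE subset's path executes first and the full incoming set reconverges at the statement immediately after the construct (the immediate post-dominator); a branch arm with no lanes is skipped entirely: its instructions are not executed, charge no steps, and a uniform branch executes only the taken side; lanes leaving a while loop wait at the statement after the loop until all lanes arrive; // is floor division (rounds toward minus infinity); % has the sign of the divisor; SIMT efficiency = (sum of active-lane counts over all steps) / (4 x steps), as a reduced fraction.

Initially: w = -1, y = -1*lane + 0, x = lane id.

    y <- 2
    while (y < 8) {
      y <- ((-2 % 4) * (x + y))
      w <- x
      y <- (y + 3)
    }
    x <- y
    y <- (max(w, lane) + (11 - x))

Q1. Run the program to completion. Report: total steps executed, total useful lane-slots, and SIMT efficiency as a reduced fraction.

Answer: 12 steps, 36 useful, 3/4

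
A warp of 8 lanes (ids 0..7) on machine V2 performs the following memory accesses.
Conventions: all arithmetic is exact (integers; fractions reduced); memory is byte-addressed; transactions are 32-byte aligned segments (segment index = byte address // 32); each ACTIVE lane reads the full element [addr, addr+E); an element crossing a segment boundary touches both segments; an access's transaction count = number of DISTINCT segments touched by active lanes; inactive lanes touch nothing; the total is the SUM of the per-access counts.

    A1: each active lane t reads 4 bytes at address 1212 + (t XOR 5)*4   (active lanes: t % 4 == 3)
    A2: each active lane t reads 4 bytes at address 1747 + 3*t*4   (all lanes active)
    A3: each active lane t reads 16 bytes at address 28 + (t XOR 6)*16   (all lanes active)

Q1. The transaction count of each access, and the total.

A1: 1 transaction
A2: 4 transactions
A3: 5 transactions

Answer: 1,4,5; total 10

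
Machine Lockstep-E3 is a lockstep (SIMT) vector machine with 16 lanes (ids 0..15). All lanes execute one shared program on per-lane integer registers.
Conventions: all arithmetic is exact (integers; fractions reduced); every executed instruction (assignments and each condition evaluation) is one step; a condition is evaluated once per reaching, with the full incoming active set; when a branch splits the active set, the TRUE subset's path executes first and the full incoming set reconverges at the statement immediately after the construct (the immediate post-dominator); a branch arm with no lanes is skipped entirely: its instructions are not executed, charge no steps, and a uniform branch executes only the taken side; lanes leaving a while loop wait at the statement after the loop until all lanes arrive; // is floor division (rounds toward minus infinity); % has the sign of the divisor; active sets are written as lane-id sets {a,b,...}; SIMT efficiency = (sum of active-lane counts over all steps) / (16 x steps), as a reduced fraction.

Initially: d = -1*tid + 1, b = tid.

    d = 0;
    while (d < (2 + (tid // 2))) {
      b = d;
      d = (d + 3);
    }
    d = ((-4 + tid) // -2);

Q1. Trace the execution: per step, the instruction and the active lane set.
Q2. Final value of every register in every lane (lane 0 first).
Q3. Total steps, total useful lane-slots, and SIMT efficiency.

step 0: d <- 0                       {0,1,2,3,4,5,6,7,8,9,10,11,12,13,14,15}
step 1: eval (d < (2 + (tid // 2)))  {0,1,2,3,4,5,6,7,8,9,10,11,12,13,14,15}
step 2: b <- d                       {0,1,2,3,4,5,6,7,8,9,10,11,12,13,14,15}
step 3: d <- (d + 3)                 {0,1,2,3,4,5,6,7,8,9,10,11,12,13,14,15}
step 4: eval (d < (2 + (tid // 2)))  {0,1,2,3,4,5,6,7,8,9,10,11,12,13,14,15}
step 5: b <- d                       {4,5,6,7,8,9,10,11,12,13,14,15}
step 6: d <- (d + 3)                 {4,5,6,7,8,9,10,11,12,13,14,15}
step 7: eval (d < (2 + (tid // 2)))  {4,5,6,7,8,9,10,11,12,13,14,15}
step 8: b <- d                       {10,11,12,13,14,15}
step 9: d <- (d + 3)                 {10,11,12,13,14,15}
step 10: eval (d < (2 + (tid // 2)))  {10,11,12,13,14,15}
step 11: d <- ((-4 + tid) // -2)      {0,1,2,3,4,5,6,7,8,9,10,11,12,13,14,15}

Answer: 12 steps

d: 2,1,1,0,0,-1,-1,-2,-2,-3,-3,-4,-4,-5,-5,-6
b: 0,0,0,0,3,3,3,3,3,3,6,6,6,6,6,6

steps = 12; useful = 150; efficiency = 150/192 = 25/32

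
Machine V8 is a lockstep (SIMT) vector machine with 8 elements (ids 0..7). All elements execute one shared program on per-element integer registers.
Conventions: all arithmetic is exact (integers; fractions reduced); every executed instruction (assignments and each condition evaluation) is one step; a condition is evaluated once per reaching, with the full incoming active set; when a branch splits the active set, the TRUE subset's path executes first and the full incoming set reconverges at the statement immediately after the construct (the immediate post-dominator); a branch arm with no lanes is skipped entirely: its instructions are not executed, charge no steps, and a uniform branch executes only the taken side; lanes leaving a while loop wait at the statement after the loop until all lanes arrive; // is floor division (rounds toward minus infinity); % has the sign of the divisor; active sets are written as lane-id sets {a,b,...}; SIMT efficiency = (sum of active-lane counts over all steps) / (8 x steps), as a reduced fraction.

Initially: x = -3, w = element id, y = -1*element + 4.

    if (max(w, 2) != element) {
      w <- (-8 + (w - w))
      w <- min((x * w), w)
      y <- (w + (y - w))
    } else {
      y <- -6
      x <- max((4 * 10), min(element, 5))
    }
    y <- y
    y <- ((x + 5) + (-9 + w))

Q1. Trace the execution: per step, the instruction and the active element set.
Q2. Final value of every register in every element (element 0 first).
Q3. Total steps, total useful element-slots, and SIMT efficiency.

step 0: eval (max(w, 2) != element)  {0,1,2,3,4,5,6,7}
step 1: w <- (-8 + (w - w))          {0,1}
step 2: w <- min((x * w), w)         {0,1}
step 3: y <- (w + (y - w))           {0,1}
step 4: y <- -6                      {2,3,4,5,6,7}
step 5: x <- max((4 * 10), min(element, 5)) {2,3,4,5,6,7}
step 6: y <- y                       {0,1,2,3,4,5,6,7}
step 7: y <- ((x + 5) + (-9 + w))    {0,1,2,3,4,5,6,7}

Answer: 8 steps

x: -3,-3,40,40,40,40,40,40
w: -8,-8,2,3,4,5,6,7
y: -15,-15,38,39,40,41,42,43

steps = 8; useful = 42; efficiency = 42/64 = 21/32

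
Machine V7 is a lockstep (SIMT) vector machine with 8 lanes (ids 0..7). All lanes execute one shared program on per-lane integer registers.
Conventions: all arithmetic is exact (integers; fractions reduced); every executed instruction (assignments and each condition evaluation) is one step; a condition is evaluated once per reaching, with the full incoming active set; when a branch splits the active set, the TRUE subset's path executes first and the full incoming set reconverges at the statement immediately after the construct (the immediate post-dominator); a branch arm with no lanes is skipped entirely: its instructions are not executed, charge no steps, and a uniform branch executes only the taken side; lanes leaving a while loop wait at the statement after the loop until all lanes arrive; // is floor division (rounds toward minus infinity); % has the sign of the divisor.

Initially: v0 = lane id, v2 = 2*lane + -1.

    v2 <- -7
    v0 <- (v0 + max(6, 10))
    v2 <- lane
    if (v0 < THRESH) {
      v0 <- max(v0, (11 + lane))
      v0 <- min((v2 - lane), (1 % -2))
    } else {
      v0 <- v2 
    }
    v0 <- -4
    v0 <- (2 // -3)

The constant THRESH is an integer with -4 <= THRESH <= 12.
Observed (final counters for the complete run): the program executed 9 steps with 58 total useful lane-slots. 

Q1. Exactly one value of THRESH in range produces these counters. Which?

Answer: THRESH = 12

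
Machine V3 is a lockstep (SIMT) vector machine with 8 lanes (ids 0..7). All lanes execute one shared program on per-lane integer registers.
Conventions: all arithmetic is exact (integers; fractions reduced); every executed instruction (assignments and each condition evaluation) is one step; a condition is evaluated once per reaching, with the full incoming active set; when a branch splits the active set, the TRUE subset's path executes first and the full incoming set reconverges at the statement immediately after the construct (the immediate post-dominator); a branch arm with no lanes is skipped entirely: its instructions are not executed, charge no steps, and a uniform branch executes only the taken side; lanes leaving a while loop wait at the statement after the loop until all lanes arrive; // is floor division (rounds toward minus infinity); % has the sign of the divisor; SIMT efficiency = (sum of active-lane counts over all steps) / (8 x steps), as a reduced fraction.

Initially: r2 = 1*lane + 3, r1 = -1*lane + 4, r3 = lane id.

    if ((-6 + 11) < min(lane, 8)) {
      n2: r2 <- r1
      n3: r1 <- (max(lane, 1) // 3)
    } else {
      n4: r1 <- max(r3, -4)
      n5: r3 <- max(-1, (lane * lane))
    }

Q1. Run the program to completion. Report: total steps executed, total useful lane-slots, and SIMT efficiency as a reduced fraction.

Answer: 5 steps, 24 useful, 3/5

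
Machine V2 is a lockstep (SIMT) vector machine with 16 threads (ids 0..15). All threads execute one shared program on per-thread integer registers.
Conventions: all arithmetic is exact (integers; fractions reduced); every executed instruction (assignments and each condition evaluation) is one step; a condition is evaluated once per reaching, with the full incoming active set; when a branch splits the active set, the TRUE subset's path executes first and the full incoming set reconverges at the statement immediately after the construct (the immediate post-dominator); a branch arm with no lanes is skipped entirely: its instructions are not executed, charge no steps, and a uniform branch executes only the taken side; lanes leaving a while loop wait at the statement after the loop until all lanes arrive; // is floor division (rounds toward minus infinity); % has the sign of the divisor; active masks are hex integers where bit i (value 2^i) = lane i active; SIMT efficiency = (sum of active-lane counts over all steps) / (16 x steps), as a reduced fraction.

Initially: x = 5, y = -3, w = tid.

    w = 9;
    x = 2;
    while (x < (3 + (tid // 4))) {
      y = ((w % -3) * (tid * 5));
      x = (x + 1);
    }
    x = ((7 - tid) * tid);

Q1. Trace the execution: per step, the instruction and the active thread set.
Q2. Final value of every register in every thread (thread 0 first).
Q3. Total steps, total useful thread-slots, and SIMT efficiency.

step 0: w <- 9                       0xffff
step 1: x <- 2                       0xffff
step 2: eval (x < (3 + (tid // 4)))  0xffff
step 3: y <- ((w % -3) * (tid * 5))  0xffff
step 4: x <- (x + 1)                 0xffff
step 5: eval (x < (3 + (tid // 4)))  0xffff
step 6: y <- ((w % -3) * (tid * 5))  0xfff0
step 7: x <- (x + 1)                 0xfff0
step 8: eval (x < (3 + (tid // 4)))  0xfff0
step 9: y <- ((w % -3) * (tid * 5))  0xff00
step 10: x <- (x + 1)                 0xff00
step 11: eval (x < (3 + (tid // 4)))  0xff00
step 12: y <- ((w % -3) * (tid * 5))  0xf000
step 13: x <- (x + 1)                 0xf000
step 14: eval (x < (3 + (tid // 4)))  0xf000
step 15: x <- ((7 - tid) * tid)       0xffff

Answer: 16 steps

x: 0,6,10,12,12,10,6,0,-8,-18,-30,-44,-60,-78,-98,-120
y: 0,0,0,0,0,0,0,0,0,0,0,0,0,0,0,0
w: 9,9,9,9,9,9,9,9,9,9,9,9,9,9,9,9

steps = 16; useful = 184; efficiency = 184/256 = 23/32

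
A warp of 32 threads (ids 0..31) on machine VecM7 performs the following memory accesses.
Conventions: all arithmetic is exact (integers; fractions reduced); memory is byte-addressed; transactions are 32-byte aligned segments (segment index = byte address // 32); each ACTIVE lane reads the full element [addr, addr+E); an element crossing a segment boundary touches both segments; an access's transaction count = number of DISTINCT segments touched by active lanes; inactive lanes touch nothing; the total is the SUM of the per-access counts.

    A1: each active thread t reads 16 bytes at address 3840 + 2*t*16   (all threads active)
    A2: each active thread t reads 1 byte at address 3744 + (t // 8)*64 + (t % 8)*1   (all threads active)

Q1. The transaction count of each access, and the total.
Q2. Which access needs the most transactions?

A1: 32 transactions
A2: 4 transactions

Answer: 32,4; total 36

Answer: A1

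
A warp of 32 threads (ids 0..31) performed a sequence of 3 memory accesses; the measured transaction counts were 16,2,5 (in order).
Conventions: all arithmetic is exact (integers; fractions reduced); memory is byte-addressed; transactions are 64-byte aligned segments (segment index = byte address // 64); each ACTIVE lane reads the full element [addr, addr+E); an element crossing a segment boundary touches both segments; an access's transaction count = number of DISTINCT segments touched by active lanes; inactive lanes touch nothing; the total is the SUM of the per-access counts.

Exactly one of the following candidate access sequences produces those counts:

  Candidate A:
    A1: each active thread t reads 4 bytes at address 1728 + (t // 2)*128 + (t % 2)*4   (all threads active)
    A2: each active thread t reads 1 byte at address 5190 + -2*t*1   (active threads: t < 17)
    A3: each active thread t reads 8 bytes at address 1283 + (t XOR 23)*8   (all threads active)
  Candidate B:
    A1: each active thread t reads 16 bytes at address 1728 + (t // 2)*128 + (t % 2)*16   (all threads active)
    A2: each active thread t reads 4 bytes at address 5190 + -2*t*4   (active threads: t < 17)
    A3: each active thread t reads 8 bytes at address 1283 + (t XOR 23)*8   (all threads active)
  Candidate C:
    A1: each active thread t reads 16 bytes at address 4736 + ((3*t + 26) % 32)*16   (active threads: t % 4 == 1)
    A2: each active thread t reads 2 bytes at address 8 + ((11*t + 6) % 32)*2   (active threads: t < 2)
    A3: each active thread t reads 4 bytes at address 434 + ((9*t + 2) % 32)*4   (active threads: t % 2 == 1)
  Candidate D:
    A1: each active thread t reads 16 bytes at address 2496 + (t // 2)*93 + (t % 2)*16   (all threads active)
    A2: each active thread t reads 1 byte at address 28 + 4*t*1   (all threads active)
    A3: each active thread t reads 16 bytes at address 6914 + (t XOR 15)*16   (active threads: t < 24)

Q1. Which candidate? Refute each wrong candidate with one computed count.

B: A2 gives 3 transactions, not 2
C: A1 gives 8 transactions, not 16
D: A1 gives 23 transactions, not 16
A: all counts match (16,2,5)

Answer: A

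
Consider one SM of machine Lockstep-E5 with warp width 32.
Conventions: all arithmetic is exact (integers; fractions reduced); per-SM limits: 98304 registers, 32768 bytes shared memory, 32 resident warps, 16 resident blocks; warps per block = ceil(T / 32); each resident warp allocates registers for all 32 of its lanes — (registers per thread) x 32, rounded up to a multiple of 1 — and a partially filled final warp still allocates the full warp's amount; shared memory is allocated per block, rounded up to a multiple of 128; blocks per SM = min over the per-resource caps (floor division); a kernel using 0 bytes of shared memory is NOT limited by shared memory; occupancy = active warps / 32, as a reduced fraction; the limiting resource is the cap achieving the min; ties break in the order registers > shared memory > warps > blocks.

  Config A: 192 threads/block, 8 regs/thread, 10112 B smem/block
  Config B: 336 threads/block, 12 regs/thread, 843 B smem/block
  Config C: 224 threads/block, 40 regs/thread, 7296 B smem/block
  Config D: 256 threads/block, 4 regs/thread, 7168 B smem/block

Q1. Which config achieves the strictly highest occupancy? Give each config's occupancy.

occupancies: A 9/16, B 11/16, C 7/8, D 1

Answer: D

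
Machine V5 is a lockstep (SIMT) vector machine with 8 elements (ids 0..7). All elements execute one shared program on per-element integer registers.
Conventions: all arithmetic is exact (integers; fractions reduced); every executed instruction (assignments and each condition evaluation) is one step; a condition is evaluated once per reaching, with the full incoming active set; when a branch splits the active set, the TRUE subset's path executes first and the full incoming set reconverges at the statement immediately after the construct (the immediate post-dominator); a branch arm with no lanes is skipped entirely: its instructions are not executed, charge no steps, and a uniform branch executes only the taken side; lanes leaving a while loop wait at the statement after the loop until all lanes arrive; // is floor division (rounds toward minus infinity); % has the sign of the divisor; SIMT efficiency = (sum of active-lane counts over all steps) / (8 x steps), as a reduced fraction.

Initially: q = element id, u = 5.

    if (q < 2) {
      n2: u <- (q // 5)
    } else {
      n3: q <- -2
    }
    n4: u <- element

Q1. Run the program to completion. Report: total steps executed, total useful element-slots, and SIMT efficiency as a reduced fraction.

Answer: 4 steps, 24 useful, 3/4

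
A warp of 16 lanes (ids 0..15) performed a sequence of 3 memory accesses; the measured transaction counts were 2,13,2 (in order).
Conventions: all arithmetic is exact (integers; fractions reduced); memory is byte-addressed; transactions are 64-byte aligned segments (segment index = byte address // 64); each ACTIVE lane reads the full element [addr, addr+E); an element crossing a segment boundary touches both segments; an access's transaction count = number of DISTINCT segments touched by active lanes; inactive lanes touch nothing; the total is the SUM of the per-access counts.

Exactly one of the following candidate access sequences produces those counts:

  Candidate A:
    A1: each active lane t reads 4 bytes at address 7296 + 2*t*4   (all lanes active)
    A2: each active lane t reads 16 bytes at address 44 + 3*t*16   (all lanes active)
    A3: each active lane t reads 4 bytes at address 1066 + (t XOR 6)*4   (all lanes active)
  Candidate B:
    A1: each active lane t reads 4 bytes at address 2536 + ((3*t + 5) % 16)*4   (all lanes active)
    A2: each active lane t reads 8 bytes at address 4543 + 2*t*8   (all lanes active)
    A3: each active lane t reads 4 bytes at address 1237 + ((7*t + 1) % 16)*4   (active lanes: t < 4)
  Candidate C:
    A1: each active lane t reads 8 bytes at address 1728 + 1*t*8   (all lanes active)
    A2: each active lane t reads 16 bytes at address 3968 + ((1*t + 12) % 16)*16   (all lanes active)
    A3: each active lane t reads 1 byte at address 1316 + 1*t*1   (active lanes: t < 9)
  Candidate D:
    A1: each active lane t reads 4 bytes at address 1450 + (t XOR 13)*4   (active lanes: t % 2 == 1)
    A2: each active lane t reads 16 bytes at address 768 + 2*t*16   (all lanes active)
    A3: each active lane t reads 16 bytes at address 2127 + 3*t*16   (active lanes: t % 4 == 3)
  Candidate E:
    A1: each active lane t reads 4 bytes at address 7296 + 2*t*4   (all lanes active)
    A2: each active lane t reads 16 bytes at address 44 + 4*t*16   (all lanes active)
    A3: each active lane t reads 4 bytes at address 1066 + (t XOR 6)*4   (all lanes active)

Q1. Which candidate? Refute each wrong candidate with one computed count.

B: A2 gives 5 transactions, not 13
C: A2 gives 4 transactions, not 13
D: A2 gives 8 transactions, not 13
E: A2 gives 16 transactions, not 13
A: all counts match (2,13,2)

Answer: A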